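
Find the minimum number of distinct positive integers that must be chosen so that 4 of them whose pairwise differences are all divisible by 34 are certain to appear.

103

Integers whose pairwise differences are multiples of 34 are exactly those sharing a remainder mod 34. By the pigeonhole principle, the 34 residue classes mod 34 are the pigeonholes.
With 102 integers one could put 3 in each residue class and have no class reach 4.
The 103rd integer pushes some class to 4, so 34·3 + 1 = 103.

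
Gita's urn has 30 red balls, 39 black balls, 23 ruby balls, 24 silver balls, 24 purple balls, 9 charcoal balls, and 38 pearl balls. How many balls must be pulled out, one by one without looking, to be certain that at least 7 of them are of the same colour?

43

Put each drawn ball into a box by colour. The largest draw with every box below 7 takes min(count, 6) from each colour.
Σ min(cᵢ, 6) = 6 + 6 + 6 + 6 + 6 + 6 + 6 = 42.
Draw number 42 + 1 = 43 must push one box to 7.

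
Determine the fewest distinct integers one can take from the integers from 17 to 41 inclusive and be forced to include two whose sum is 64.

17

Group the elements by complementary pair {x, 64−x}: {23,41}, {24,40}, {25,39}, …, giving 9 two-element pairs, the single value 32 (it cannot pair with itself since the integers are distinct), and 6 integers whose partner 64−x falls outside [17,41].
Pigeonhole: treating each of those 16 groups as a pigeonhole, one can pick one integer per group — 16 integers — with no two summing to 64.
The 17th integer lands in an occupied pair, forcing a sum of 64.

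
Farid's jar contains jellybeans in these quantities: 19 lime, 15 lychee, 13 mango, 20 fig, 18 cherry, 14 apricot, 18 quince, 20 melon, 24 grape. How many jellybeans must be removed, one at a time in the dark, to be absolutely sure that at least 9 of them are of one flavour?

73

The 9 flavours are the holes; the jellybeans drawn are the pigeons.
To avoid 9 of any one flavour, the worst case takes at most 8 of each flavour.
That gives 8 + 8 + 8 + 8 + 8 + 8 + 8 + 8 + 8 = 72 jellybeans with no flavour reaching 9.
The next jellybean forces some flavour to 9, so 72 + 1 = 73.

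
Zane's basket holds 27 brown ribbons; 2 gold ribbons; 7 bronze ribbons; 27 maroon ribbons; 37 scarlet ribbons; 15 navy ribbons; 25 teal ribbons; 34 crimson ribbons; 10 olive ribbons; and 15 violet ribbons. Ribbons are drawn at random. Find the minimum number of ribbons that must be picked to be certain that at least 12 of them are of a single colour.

97

Pigeonhole: put each drawn ribbon into a box by colour. The largest draw with every box below 12 takes min(count, 11) from each colour; colours with fewer than 11 contribute all they have.
Σ min(cᵢ, 11) = 11 + 2 + 7 + 11 + 11 + 11 + 11 + 11 + 10 + 11 = 96.
Draw number 96 + 1 = 97 must push one box to 12.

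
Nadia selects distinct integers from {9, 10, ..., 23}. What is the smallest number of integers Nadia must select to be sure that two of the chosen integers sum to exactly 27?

A set avoiding the sum 27 can contain at most one of each pair {x, 27−x}, plus the 5 elements whose complement lies outside the range.
The integers 14, …, 23 (10 of them) are such a set: any two sum to at least 14+15 = 29 > 27.
By pigeonhole, any 11th integer completes one of the 5 pairs, so 11 choices force a sum of 27.

11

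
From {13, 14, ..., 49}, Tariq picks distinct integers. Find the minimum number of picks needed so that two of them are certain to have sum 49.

Group the elements by complementary pair {x, 49−x}: {13,36}, {14,35}, {15,34}, …, giving 12 two-element pairs and 13 integers whose partner 49−x falls outside [13,49].
Treating each of those 25 groups as a pigeonhole, one can pick one integer per group — 25 integers — with no two summing to 49.
The 26th integer lands in an occupied pair, forcing a sum of 49.

26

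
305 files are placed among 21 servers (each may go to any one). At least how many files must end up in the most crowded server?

15

By the pigeonhole principle, the 21 servers are the holes and the 305 files are the pigeons.
If every server held at most 14 files, the total would be at most 21 × 14 = 294, which is less than 305.
So some server holds at least ⌈305/21⌉ = 15 files.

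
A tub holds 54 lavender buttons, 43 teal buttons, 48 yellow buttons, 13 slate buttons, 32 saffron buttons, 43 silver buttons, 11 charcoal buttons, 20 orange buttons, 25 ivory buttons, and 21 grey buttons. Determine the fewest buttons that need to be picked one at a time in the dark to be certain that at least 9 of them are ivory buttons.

In the worst case for collecting ivory buttons, every non-ivory button comes out first.
There are 54 + 43 + 48 + 13 + 32 + 43 + 11 + 20 + 21 = 285 non-ivory buttons altogether.
After those, each further button must be ivory, so 285 + 9 = 294 draws guarantee 9 ivory buttons.

294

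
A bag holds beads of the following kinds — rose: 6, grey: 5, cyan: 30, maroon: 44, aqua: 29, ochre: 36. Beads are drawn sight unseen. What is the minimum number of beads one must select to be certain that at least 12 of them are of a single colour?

56

The 6 colours are the holes; the beads drawn are the pigeons.
To avoid 12 of any one colour, the worst case takes at most 11 of each colour, or every bead of a colour that has fewer than 11.
That gives 6 + 5 + 11 + 11 + 11 + 11 = 55 beads with no colour reaching 12.
The next bead forces some colour to 12, so 55 + 1 = 56.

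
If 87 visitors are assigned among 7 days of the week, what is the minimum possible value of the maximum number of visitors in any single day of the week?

The 7 days of the week are the holes and the 87 visitors are the pigeons.
If every day of the week held at most 12 visitors, the total would be at most 7 × 12 = 84, which is less than 87.
So some day of the week holds at least ⌈87/7⌉ = 13 visitors.

13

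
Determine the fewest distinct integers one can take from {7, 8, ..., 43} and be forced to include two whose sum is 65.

Two chosen integers sum to 65 exactly when both halves of some pair {x, 65−x} with 22 ≤ x ≤ 65−x ≤ 43 are chosen — 11 such pairs.
The remaining 15 elements (those with no distinct partner in range) can never complete a 65-sum, so the worst case takes all of them and one from each pair: 15 + 11 = 26.
The 27th integer has to be the second member of some pair, so 26 + 1 = 27.

27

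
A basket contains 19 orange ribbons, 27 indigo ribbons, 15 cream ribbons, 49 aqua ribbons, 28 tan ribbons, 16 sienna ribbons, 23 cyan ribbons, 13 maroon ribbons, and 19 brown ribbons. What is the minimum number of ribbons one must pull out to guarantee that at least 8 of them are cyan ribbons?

In the worst case for collecting cyan ribbons, every non-cyan ribbon comes out first.
There are 19 + 27 + 15 + 49 + 28 + 16 + 13 + 19 = 186 non-cyan ribbons altogether.
After those, each further ribbon must be cyan, so 186 + 8 = 194 draws guarantee 8 cyan ribbons.

194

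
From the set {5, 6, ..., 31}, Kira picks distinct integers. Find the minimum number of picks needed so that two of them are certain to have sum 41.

Group the elements by complementary pair {x, 41−x}: {10,31}, {11,30}, {12,29}, …, giving 11 two-element pairs and 5 integers whose partner 41−x falls outside [5,31].
By pigeonhole, treating each of those 16 groups as a pigeonhole, one can pick one integer per group — 16 integers — with no two summing to 41.
The 17th integer lands in an occupied pair, forcing a sum of 41.

17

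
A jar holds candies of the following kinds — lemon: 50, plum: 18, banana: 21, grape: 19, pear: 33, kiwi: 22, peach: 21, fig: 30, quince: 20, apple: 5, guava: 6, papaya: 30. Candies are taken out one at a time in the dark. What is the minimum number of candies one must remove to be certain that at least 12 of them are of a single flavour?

Pigeonhole: put each drawn candy into a box by flavour. The largest draw with every box below 12 takes min(count, 11) from each flavour; flavours with fewer than 11 contribute all they have.
Σ min(cᵢ, 11) = 11 + 11 + 11 + 11 + 11 + 11 + 11 + 11 + 11 + 5 + 6 + 11 = 121.
Draw number 121 + 1 = 122 must push one box to 12.

122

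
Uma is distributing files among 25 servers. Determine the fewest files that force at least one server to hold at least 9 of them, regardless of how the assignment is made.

With 200 files one could put exactly 8 in each of the 25 servers, and no server would reach 9.
By pigeonhole, one more file must land in a server that already has 8, giving it 9.
So 25 × 8 + 1 = 201 files are required.

201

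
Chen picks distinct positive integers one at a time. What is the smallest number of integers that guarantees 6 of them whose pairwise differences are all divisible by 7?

36

Integers whose pairwise differences are multiples of 7 are exactly those sharing a remainder mod 7. The 7 residue classes mod 7 are the pigeonholes.
With 35 integers one could put 5 in each residue class and have no class reach 6.
The 36th integer pushes some class to 6, so 7·5 + 1 = 36.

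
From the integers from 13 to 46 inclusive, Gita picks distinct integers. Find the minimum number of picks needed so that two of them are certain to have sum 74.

Group the elements by complementary pair {x, 74−x}: {28,46}, {29,45}, {30,44}, …, giving 9 two-element pairs, the single value 37 (it cannot pair with itself since the integers are distinct), and 15 integers whose partner 74−x falls outside [13,46].
Treating each of those 25 groups as a pigeonhole, one can pick one integer per group — 25 integers — with no two summing to 74.
The 26th integer lands in an occupied pair, forcing a sum of 74.

26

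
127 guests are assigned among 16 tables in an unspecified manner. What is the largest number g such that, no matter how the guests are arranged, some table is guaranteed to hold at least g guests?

8

The 16 tables are the holes and the 127 guests are the pigeons.
If every table held at most 7 guests, the total would be at most 16 × 7 = 112, which is less than 127.
So some table holds at least ⌈127/16⌉ = 8 guests.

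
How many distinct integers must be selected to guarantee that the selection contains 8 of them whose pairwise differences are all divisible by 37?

260

Integers whose pairwise differences are multiples of 37 are exactly those sharing a remainder mod 37. By the pigeonhole principle, the 37 residue classes mod 37 are the pigeonholes.
With 259 integers one could put 7 in each residue class and have no class reach 8.
The 260th integer pushes some class to 8, so 37·7 + 1 = 260.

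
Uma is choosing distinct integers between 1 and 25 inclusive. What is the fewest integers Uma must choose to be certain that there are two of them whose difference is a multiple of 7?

8

Integers whose pairwise differences are multiples of 7 are exactly those sharing a remainder mod 7. The 7 residue classes mod 7 are the pigeonholes.
With 7 integers one could put 1 in each residue class and have no class reach 2.
The 8th integer pushes some class to 2, so 7·1 + 1 = 8.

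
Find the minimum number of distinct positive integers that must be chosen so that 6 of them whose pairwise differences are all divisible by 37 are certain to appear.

Integers whose pairwise differences are multiples of 37 are exactly those sharing a remainder mod 37. Pigeonhole: the 37 residue classes mod 37 are the pigeonholes.
With 185 integers one could put 5 in each residue class and have no class reach 6.
The 186th integer pushes some class to 6, so 37·5 + 1 = 186.

186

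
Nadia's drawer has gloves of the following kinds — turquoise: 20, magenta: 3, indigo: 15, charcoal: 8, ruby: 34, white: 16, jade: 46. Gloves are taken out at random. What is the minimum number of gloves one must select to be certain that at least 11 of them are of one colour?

Put each drawn glove into a box by colour. The largest draw with every box below 11 takes min(count, 10) from each colour; colours with fewer than 10 contribute all they have.
Σ min(cᵢ, 10) = 10 + 3 + 10 + 8 + 10 + 10 + 10 = 61.
Draw number 61 + 1 = 62 must push one box to 11.

62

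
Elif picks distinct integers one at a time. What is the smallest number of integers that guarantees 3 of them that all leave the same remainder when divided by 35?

71

By the pigeonhole principle, the 35 residue classes mod 35 are the pigeonholes.
With 70 integers one could put 2 in each residue class and have no class reach 3.
The 71st integer pushes some class to 3, so 35·2 + 1 = 71.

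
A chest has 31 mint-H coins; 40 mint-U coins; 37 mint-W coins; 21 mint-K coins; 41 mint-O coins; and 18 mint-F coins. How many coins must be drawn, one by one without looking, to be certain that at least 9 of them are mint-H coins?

166

In the worst case for collecting mint-H coins, every non-mint-H coin comes out first.
There are 40 + 37 + 21 + 41 + 18 = 157 non-mint-H coins altogether.
After those, each further coin must be mint-H, so 157 + 9 = 166 draws guarantee 9 mint-H coins.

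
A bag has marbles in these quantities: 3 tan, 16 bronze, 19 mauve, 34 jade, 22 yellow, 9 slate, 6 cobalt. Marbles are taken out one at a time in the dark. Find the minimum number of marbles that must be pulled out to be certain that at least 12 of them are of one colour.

Put each drawn marble into a box by colour. The largest draw with every box below 12 takes min(count, 11) from each colour; colours with fewer than 11 contribute all they have.
Σ min(cᵢ, 11) = 3 + 11 + 11 + 11 + 11 + 9 + 6 = 62.
Draw number 62 + 1 = 63 must push one box to 12.

63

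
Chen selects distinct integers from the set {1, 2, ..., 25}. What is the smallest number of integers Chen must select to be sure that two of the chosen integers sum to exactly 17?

18

Two chosen integers sum to 17 exactly when both halves of some pair {x, 17−x} with 1 ≤ x ≤ 17−x ≤ 16 are chosen — 8 such pairs.
The remaining 9 elements (those with no distinct partner in range) can never complete a 17-sum, so the worst case takes all of them and one from each pair: 9 + 8 = 17.
By pigeonhole, the 18th integer has to be the second member of some pair, so 17 + 1 = 18.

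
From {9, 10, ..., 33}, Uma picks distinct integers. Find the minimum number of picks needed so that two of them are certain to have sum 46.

A set avoiding the sum 46 can contain at most one of each pair {x, 46−x}, plus the 5 elements whose complement lies outside the range or equal to its own complement.
The integers 9, …, 23 (15 of them) are such a set: any two sum to at least 9+10 = 19 and at most 22+23 = 45 < 46.
Any 16th integer completes one of the 10 pairs, so 16 choices force a sum of 46.

16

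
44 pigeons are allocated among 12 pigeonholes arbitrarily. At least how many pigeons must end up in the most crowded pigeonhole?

By the pigeonhole principle, the 12 pigeonholes are the holes and the 44 pigeons are the pigeons.
If every pigeonhole held at most 3 pigeons, the total would be at most 12 × 3 = 36, which is less than 44.
So some pigeonhole holds at least ⌈44/12⌉ = 4 pigeons.

4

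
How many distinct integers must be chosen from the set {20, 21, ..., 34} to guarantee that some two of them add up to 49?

A set avoiding the sum 49 can contain at most one of each pair {x, 49−x}, plus the 5 elements whose complement lies outside the range.
The integers 25, …, 34 (10 of them) are such a set: any two sum to at least 25+26 = 51 > 49.
By pigeonhole, any 11th integer completes one of the 5 pairs, so 11 choices force a sum of 49.

11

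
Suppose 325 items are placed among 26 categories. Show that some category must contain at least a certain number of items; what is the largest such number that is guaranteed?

13

The 26 categories are the holes and the 325 items are the pigeons.
If every category held at most 12 items, the total would be at most 26 × 12 = 312, which is less than 325.
So some category holds at least ⌈325/26⌉ = 13 items.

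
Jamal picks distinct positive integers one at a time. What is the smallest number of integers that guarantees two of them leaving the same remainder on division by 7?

8

The 7 residue classes mod 7 are the pigeonholes.
With 7 integers one could put 1 in each residue class and have no class reach 2.
The 8th integer pushes some class to 2, so 7·1 + 1 = 8.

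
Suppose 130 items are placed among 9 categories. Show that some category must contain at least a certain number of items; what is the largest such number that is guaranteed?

15

By pigeonhole, the 9 categories are the holes and the 130 items are the pigeons.
If every category held at most 14 items, the total would be at most 9 × 14 = 126, which is less than 130.
So some category holds at least ⌈130/9⌉ = 15 items.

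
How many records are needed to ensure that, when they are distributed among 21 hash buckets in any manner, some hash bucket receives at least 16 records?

316

With 315 records one could put exactly 15 in each of the 21 hash buckets, and no hash bucket would reach 16.
Pigeonhole: one more record must land in a hash bucket that already has 15, giving it 16.
So 21 × 15 + 1 = 316 records are required.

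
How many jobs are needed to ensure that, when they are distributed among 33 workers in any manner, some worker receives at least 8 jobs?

232

With 231 jobs one could put exactly 7 in each of the 33 workers, and no worker would reach 8.
Pigeonhole: one more job must land in a worker that already has 7, giving it 8.
So 33 × 7 + 1 = 232 jobs are required.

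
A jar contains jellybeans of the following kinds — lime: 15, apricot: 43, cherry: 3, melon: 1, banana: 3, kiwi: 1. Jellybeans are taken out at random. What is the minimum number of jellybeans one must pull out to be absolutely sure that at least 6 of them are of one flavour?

An adversary could hand out at most 5 jellybeans per flavour (4 flavours run out sooner): 5 + 5 + 3 + 1 + 3 + 1 = 18 jellybeans and still no flavour has 6.
One more jellybean lands in a flavour already at 5, so 19 draws are enough and 18 are not.

19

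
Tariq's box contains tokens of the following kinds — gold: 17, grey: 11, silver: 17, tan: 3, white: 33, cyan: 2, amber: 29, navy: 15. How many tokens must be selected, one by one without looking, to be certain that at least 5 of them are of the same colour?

30

Put each drawn token into a box by colour. The largest draw with every box below 5 takes min(count, 4) from each colour; colours with fewer than 4 contribute all they have.
Σ min(cᵢ, 4) = 4 + 4 + 4 + 3 + 4 + 2 + 4 + 4 = 29.
Draw number 29 + 1 = 30 must push one box to 5.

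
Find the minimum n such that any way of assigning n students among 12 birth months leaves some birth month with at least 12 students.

With 132 students one could put exactly 11 in each of the 12 birth months, and no birth month would reach 12.
One more student must land in a birth month that already has 11, giving it 12.
So 12 × 11 + 1 = 133 students are required.

133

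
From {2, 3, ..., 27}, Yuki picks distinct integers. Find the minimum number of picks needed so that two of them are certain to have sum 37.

18

Two chosen integers sum to 37 exactly when both halves of some pair {x, 37−x} with 10 ≤ x ≤ 37−x ≤ 27 are chosen — 9 such pairs.
The remaining 8 elements (those with no distinct partner in range) can never complete a 37-sum, so the worst case takes all of them and one from each pair: 8 + 9 = 17.
The 18th integer has to be the second member of some pair, so 17 + 1 = 18.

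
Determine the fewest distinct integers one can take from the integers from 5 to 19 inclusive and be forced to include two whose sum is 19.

11

Group the elements by complementary pair {x, 19−x}: {5,14}, {6,13}, {7,12}, …, giving 5 two-element pairs and 5 integers whose partner 19−x falls outside [5,19].
Treating each of those 10 groups as a pigeonhole, one can pick one integer per group — 10 integers — with no two summing to 19.
The 11th integer lands in an occupied pair, forcing a sum of 19.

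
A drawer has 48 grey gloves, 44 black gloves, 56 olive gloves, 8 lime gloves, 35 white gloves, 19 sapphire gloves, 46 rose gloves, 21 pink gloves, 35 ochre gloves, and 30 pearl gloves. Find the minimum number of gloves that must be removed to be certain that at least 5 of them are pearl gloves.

317

In the worst case for collecting pearl gloves, every non-pearl glove comes out first.
There are 48 + 44 + 56 + 8 + 35 + 19 + 46 + 21 + 35 = 312 non-pearl gloves altogether.
After those, each further glove must be pearl, so 312 + 5 = 317 draws guarantee 5 pearl gloves.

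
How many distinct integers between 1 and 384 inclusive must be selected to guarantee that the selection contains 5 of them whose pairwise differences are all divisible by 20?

Integers whose pairwise differences are multiples of 20 are exactly those sharing a remainder mod 20. The 20 residue classes mod 20 are the pigeonholes.
With 80 integers one could put 4 in each residue class and have no class reach 5.
The 81st integer pushes some class to 5, so 20·4 + 1 = 81.

81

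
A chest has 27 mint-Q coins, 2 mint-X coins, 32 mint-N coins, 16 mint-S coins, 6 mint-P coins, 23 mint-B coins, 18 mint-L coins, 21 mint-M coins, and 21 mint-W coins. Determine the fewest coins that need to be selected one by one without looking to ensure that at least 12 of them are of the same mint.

86

An adversary could hand out at most 11 coins per mint (mint-X, mint-P run out sooner): 11 + 2 + 11 + 11 + 6 + 11 + 11 + 11 + 11 = 85 coins and still no mint has 12.
By the pigeonhole principle, one more coin lands in a mint already at 11, so 86 draws are enough and 85 are not.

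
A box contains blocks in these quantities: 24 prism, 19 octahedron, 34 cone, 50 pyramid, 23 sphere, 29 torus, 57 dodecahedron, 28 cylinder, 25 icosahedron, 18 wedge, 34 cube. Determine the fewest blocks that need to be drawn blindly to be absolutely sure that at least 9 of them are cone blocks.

In the worst case for collecting cone blocks, every non-cone block comes out first.
There are 24 + 19 + 50 + 23 + 29 + 57 + 28 + 25 + 18 + 34 = 307 non-cone blocks altogether.
After those, each further block must be cone, so 307 + 9 = 316 draws guarantee 9 cone blocks.

316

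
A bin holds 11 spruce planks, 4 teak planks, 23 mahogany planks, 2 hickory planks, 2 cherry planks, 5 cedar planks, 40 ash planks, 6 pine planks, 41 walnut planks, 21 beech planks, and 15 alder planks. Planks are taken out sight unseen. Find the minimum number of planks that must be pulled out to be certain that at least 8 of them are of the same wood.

62

Pigeonhole: the 11 woods are the holes; the planks drawn are the pigeons.
To avoid 8 of any one wood, the worst case takes at most 7 of each wood, or every plank of a wood that has fewer than 7.
That gives 7 + 4 + 7 + 2 + 2 + 5 + 7 + 6 + 7 + 7 + 7 = 61 planks with no wood reaching 8.
The next plank forces some wood to 8, so 61 + 1 = 62.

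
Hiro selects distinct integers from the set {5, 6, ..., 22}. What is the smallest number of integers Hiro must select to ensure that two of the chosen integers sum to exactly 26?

Group the elements by complementary pair {x, 26−x}: {5,21}, {6,20}, {7,19}, …, giving 8 two-element pairs, the single value 13 (it cannot pair with itself since the integers are distinct), and 1 integer whose partner 26−x falls outside [5,22].
Pigeonhole: treating each of those 10 groups as a pigeonhole, one can pick one integer per group — 10 integers — with no two summing to 26.
The 11th integer lands in an occupied pair, forcing a sum of 26.

11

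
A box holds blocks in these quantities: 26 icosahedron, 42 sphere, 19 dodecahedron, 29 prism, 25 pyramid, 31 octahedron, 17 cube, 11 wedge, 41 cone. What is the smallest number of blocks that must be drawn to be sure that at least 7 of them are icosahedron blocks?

222

In the worst case for collecting icosahedron blocks, every non-icosahedron block comes out first.
There are 42 + 19 + 29 + 25 + 31 + 17 + 11 + 41 = 215 non-icosahedron blocks altogether.
After those, each further block must be icosahedron, so 215 + 7 = 222 draws guarantee 7 icosahedron blocks.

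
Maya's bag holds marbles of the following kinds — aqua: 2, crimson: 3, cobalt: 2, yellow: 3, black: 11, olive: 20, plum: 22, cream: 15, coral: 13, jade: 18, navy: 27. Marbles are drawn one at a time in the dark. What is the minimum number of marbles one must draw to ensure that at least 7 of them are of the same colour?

53

The 11 colours are the holes; the marbles drawn are the pigeons.
To avoid 7 of any one colour, the worst case takes at most 6 of each colour, or every marble of a colour that has fewer than 6.
That gives 2 + 3 + 2 + 3 + 6 + 6 + 6 + 6 + 6 + 6 + 6 = 52 marbles with no colour reaching 7.
The next marble forces some colour to 7, so 52 + 1 = 53.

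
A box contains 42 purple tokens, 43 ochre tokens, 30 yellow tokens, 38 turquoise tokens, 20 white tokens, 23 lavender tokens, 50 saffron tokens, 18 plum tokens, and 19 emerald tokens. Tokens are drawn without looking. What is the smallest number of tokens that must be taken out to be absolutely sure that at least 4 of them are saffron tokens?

237

In the worst case for collecting saffron tokens, every non-saffron token comes out first.
There are 42 + 43 + 30 + 38 + 20 + 23 + 18 + 19 = 233 non-saffron tokens altogether.
After those, each further token must be saffron, so 233 + 4 = 237 draws guarantee 4 saffron tokens.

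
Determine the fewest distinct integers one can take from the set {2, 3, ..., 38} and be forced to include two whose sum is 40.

Group the elements by complementary pair {x, 40−x}: {2,38}, {3,37}, {4,36}, …, giving 18 two-element pairs and the single value 20 (it cannot pair with itself since the integers are distinct).
Pigeonhole: treating each of those 19 groups as a pigeonhole, one can pick one integer per group — 19 integers — with no two summing to 40.
The 20th integer lands in an occupied pair, forcing a sum of 40.

20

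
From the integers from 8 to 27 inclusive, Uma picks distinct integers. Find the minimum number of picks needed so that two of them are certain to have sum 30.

Two chosen integers sum to 30 exactly when both halves of some pair {x, 30−x} with 8 ≤ x ≤ 30−x ≤ 22 are chosen — 7 such pairs.
The remaining 6 elements (those with no distinct partner in range) can never complete a 30-sum, so the worst case takes all of them and one from each pair: 6 + 7 = 13.
The 14th integer has to be the second member of some pair, so 13 + 1 = 14.

14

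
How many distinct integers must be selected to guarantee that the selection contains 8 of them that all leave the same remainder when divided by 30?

By the pigeonhole principle, the 30 residue classes mod 30 are the pigeonholes.
With 210 integers one could put 7 in each residue class and have no class reach 8.
The 211th integer pushes some class to 8, so 30·7 + 1 = 211.

211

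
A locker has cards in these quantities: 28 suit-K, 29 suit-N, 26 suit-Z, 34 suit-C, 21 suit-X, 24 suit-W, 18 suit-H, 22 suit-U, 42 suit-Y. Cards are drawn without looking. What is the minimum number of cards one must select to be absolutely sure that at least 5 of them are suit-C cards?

In the worst case for collecting suit-C cards, every non-suit-C card comes out first.
There are 28 + 29 + 26 + 21 + 24 + 18 + 22 + 42 = 210 non-suit-C cards altogether.
After those, each further card must be suit-C, so 210 + 5 = 215 draws guarantee 5 suit-C cards.

215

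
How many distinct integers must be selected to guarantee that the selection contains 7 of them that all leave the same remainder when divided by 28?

169

The 28 residue classes mod 28 are the pigeonholes.
With 168 integers one could put 6 in each residue class and have no class reach 7.
The 169th integer pushes some class to 7, so 28·6 + 1 = 169.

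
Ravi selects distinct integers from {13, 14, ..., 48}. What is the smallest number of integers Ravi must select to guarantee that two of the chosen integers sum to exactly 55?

Two chosen integers sum to 55 exactly when both halves of some pair {x, 55−x} with 13 ≤ x ≤ 55−x ≤ 42 are chosen — 15 such pairs.
The remaining 6 elements (those with no distinct partner in range) can never complete a 55-sum, so the worst case takes all of them and one from each pair: 6 + 15 = 21.
By pigeonhole, the 22nd integer has to be the second member of some pair, so 21 + 1 = 22.

22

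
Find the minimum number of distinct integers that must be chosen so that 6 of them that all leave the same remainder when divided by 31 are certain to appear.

By the pigeonhole principle, the 31 residue classes mod 31 are the pigeonholes.
With 155 integers one could put 5 in each residue class and have no class reach 6.
The 156th integer pushes some class to 6, so 31·5 + 1 = 156.

156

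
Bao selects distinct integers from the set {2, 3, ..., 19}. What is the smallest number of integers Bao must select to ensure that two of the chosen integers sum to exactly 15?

13

Two chosen integers sum to 15 exactly when both halves of some pair {x, 15−x} with 2 ≤ x ≤ 15−x ≤ 13 are chosen — 6 such pairs.
The remaining 6 elements (those with no distinct partner in range) can never complete a 15-sum, so the worst case takes all of them and one from each pair: 6 + 6 = 12.
By pigeonhole, the 13th integer has to be the second member of some pair, so 12 + 1 = 13.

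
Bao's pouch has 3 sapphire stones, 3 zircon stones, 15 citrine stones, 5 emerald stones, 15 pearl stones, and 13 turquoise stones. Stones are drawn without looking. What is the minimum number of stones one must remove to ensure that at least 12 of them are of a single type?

Put each drawn stone into a box by type. The largest draw with every box below 12 takes min(count, 11) from each type; types with fewer than 11 contribute all they have.
Σ min(cᵢ, 11) = 3 + 3 + 11 + 5 + 11 + 11 = 44.
Draw number 44 + 1 = 45 must push one box to 12.

45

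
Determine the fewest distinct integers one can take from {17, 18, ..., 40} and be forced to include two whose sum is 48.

Two chosen integers sum to 48 exactly when both halves of some pair {x, 48−x} with 17 ≤ x ≤ 48−x ≤ 31 are chosen — 7 such pairs.
The remaining 10 elements (those with no distinct partner in range) can never complete a 48-sum, so the worst case takes all of them and one from each pair: 10 + 7 = 17.
By the pigeonhole principle, the 18th integer has to be the second member of some pair, so 17 + 1 = 18.

18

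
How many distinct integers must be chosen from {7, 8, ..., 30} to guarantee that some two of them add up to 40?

Group the elements by complementary pair {x, 40−x}: {10,30}, {11,29}, {12,28}, …, giving 10 two-element pairs; the single value 20 (it cannot pair with itself since the integers are distinct); and 3 integers whose partner 40−x falls outside [7,30].
By pigeonhole, treating each of those 14 groups as a pigeonhole, one can pick one integer per group — 14 integers — with no two summing to 40.
The 15th integer lands in an occupied pair, forcing a sum of 40.

15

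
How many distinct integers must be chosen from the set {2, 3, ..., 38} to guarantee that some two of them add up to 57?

28

A set avoiding the sum 57 can contain at most one of each pair {x, 57−x}, plus the 17 elements whose complement lies outside the range.
The integers 2, …, 28 (27 of them) are such a set: any two sum to at least 2+3 = 5 and at most 27+28 = 55 < 57.
Any 28th integer completes one of the 10 pairs, so 28 choices force a sum of 57.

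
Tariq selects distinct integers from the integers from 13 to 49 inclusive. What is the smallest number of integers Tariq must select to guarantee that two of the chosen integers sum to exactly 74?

Two chosen integers sum to 74 exactly when both halves of some pair {x, 74−x} with 25 ≤ x ≤ 74−x ≤ 49 are chosen — 12 such pairs.
The remaining 13 elements (those with no distinct partner in range) can never complete a 74-sum, so the worst case takes all of them and one from each pair: 13 + 12 = 25.
The 26th integer has to be the second member of some pair, so 25 + 1 = 26.

26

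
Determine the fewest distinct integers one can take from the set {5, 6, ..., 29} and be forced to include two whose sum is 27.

A set avoiding the sum 27 can contain at most one of each pair {x, 27−x}, plus the 7 elements whose complement lies outside the range.
The integers 14, …, 29 (16 of them) are such a set: any two sum to at least 14+15 = 29 > 27.
Any 17th integer completes one of the 9 pairs, so 17 choices force a sum of 27.

17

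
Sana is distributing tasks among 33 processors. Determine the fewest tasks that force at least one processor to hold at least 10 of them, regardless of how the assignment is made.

298

With 297 tasks one could put exactly 9 in each of the 33 processors, and no processor would reach 10.
One more task must land in a processor that already has 9, giving it 10.
So 33 × 9 + 1 = 298 tasks are required.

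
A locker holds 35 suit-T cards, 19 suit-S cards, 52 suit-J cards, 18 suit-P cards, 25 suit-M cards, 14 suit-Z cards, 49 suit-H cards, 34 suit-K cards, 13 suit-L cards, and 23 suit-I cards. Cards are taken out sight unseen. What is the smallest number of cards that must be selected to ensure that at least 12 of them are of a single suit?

111

By the pigeonhole principle, put each drawn card into a box by suit. The largest draw with every box below 12 takes min(count, 11) from each suit.
Σ min(cᵢ, 11) = 11 + 11 + 11 + 11 + 11 + 11 + 11 + 11 + 11 + 11 = 110.
Draw number 110 + 1 = 111 must push one box to 12.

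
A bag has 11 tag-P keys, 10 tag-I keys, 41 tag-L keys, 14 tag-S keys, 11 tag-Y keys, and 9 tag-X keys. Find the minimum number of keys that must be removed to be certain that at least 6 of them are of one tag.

By pigeonhole, put each drawn key into a box by tag. The largest draw with every box below 6 takes min(count, 5) from each tag.
Σ min(cᵢ, 5) = 5 + 5 + 5 + 5 + 5 + 5 = 30.
Draw number 30 + 1 = 31 must push one box to 6.

31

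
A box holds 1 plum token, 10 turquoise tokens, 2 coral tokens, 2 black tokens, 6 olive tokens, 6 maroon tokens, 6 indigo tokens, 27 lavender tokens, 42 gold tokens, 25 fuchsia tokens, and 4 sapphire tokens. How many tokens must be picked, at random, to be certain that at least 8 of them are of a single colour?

56

An adversary could hand out at most 7 tokens per colour (7 colours run out sooner): 1 + 7 + 2 + 2 + 6 + 6 + 6 + 7 + 7 + 7 + 4 = 55 tokens and still no colour has 8.
One more token lands in a colour already at 7, so 56 draws are enough and 55 are not.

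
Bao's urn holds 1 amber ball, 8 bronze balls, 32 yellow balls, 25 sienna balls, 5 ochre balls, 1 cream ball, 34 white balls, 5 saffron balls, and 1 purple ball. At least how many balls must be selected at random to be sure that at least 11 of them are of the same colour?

Pigeonhole: put each drawn ball into a box by colour. The largest draw with every box below 11 takes min(count, 10) from each colour; colours with fewer than 10 contribute all they have.
Σ min(cᵢ, 10) = 1 + 8 + 10 + 10 + 5 + 1 + 10 + 5 + 1 = 51.
Draw number 51 + 1 = 52 must push one box to 11.

52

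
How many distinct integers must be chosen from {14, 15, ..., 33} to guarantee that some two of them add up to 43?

13

Group the elements by complementary pair {x, 43−x}: {14,29}, {15,28}, {16,27}, …, giving 8 two-element pairs and 4 integers whose partner 43−x falls outside [14,33].
Treating each of those 12 groups as a pigeonhole, one can pick one integer per group — 12 integers — with no two summing to 43.
The 13th integer lands in an occupied pair, forcing a sum of 43.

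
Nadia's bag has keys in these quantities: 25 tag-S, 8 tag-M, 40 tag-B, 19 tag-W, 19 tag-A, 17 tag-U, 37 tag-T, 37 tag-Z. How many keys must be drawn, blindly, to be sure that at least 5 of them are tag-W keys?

In the worst case for collecting tag-W keys, every non-tag-W key comes out first.
There are 25 + 8 + 40 + 19 + 17 + 37 + 37 = 183 non-tag-W keys altogether.
After those, each further key must be tag-W, so 183 + 5 = 188 draws guarantee 5 tag-W keys.

188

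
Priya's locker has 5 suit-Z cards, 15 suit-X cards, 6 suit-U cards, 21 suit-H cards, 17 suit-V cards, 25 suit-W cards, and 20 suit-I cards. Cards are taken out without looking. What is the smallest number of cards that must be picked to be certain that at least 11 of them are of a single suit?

62

An adversary could hand out at most 10 cards per suit (suit-Z, suit-U run out sooner): 5 + 10 + 6 + 10 + 10 + 10 + 10 = 61 cards and still no suit has 11.
One more card lands in a suit already at 10, so 62 draws are enough and 61 are not.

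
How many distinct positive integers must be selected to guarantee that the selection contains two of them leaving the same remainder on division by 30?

Pigeonhole: the 30 residue classes mod 30 are the pigeonholes.
With 30 integers one could put 1 in each residue class and have no class reach 2.
The 31st integer pushes some class to 2, so 30·1 + 1 = 31.

31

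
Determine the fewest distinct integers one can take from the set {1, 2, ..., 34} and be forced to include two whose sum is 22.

Group the elements by complementary pair {x, 22−x}: {1,21}, {2,20}, {3,19}, …, giving 10 two-element pairs, the single value 11 (it cannot pair with itself since the integers are distinct), and 13 integers whose partner 22−x falls outside [1,34].
Treating each of those 24 groups as a pigeonhole, one can pick one integer per group — 24 integers — with no two summing to 22.
The 25th integer lands in an occupied pair, forcing a sum of 22.

25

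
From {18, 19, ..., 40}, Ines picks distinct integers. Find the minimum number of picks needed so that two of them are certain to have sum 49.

Two chosen integers sum to 49 exactly when both halves of some pair {x, 49−x} with 18 ≤ x ≤ 49−x ≤ 31 are chosen — 7 such pairs.
The remaining 9 elements (those with no distinct partner in range) can never complete a 49-sum, so the worst case takes all of them and one from each pair: 9 + 7 = 16.
Pigeonhole: the 17th integer has to be the second member of some pair, so 16 + 1 = 17.

17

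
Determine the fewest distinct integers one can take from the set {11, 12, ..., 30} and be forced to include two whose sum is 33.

15

Two chosen integers sum to 33 exactly when both halves of some pair {x, 33−x} with 11 ≤ x ≤ 33−x ≤ 22 are chosen — 6 such pairs.
The remaining 8 elements (those with no distinct partner in range) can never complete a 33-sum, so the worst case takes all of them and one from each pair: 8 + 6 = 14.
The 15th integer has to be the second member of some pair, so 14 + 1 = 15.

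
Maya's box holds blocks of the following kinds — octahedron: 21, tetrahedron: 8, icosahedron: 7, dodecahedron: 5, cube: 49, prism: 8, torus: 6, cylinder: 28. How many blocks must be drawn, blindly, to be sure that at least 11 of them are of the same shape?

65

By the pigeonhole principle, the 8 shapes are the holes; the blocks drawn are the pigeons.
To avoid 11 of any one shape, the worst case takes at most 10 of each shape, or every block of a shape that has fewer than 10.
That gives 10 + 8 + 7 + 5 + 10 + 8 + 6 + 10 = 64 blocks with no shape reaching 11.
The next block forces some shape to 11, so 64 + 1 = 65.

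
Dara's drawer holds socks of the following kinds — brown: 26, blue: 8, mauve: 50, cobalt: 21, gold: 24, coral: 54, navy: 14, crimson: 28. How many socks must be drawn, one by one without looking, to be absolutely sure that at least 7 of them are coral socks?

In the worst case for collecting coral socks, every non-coral sock comes out first.
There are 26 + 8 + 50 + 21 + 24 + 14 + 28 = 171 non-coral socks altogether.
After those, each further sock must be coral, so 171 + 7 = 178 draws guarantee 7 coral socks.

178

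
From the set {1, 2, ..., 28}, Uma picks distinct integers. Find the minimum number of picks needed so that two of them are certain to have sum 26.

Two chosen integers sum to 26 exactly when both halves of some pair {x, 26−x} with 1 ≤ x ≤ 26−x ≤ 25 are chosen — 12 such pairs.
The remaining 4 elements (those with no distinct partner in range) can never complete a 26-sum, so the worst case takes all of them and one from each pair: 4 + 12 = 16.
The 17th integer has to be the second member of some pair, so 16 + 1 = 17.

17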